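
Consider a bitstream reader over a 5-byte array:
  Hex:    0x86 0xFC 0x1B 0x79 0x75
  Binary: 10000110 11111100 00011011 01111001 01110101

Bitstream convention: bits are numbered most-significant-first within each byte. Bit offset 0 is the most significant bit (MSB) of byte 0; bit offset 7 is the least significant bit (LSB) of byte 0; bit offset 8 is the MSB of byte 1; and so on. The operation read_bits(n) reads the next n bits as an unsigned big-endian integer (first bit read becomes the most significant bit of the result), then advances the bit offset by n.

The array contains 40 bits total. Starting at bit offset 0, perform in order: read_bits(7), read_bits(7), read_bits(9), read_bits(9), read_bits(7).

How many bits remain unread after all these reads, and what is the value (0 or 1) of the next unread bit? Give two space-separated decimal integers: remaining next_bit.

Read 1: bits[0:7] width=7 -> value=67 (bin 1000011); offset now 7 = byte 0 bit 7; 33 bits remain
Read 2: bits[7:14] width=7 -> value=63 (bin 0111111); offset now 14 = byte 1 bit 6; 26 bits remain
Read 3: bits[14:23] width=9 -> value=13 (bin 000001101); offset now 23 = byte 2 bit 7; 17 bits remain
Read 4: bits[23:32] width=9 -> value=377 (bin 101111001); offset now 32 = byte 4 bit 0; 8 bits remain
Read 5: bits[32:39] width=7 -> value=58 (bin 0111010); offset now 39 = byte 4 bit 7; 1 bits remain

Answer: 1 1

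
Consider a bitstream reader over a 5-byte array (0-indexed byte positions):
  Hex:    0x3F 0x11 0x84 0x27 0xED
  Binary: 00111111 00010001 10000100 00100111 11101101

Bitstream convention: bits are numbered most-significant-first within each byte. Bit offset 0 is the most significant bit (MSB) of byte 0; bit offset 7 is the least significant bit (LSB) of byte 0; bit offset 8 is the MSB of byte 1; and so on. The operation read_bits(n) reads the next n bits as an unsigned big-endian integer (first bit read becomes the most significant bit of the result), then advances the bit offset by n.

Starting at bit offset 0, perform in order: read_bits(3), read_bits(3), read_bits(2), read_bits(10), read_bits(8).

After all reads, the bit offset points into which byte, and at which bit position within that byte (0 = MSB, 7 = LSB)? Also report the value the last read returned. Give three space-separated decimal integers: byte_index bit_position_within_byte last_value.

Read 1: bits[0:3] width=3 -> value=1 (bin 001); offset now 3 = byte 0 bit 3; 37 bits remain
Read 2: bits[3:6] width=3 -> value=7 (bin 111); offset now 6 = byte 0 bit 6; 34 bits remain
Read 3: bits[6:8] width=2 -> value=3 (bin 11); offset now 8 = byte 1 bit 0; 32 bits remain
Read 4: bits[8:18] width=10 -> value=70 (bin 0001000110); offset now 18 = byte 2 bit 2; 22 bits remain
Read 5: bits[18:26] width=8 -> value=16 (bin 00010000); offset now 26 = byte 3 bit 2; 14 bits remain

Answer: 3 2 16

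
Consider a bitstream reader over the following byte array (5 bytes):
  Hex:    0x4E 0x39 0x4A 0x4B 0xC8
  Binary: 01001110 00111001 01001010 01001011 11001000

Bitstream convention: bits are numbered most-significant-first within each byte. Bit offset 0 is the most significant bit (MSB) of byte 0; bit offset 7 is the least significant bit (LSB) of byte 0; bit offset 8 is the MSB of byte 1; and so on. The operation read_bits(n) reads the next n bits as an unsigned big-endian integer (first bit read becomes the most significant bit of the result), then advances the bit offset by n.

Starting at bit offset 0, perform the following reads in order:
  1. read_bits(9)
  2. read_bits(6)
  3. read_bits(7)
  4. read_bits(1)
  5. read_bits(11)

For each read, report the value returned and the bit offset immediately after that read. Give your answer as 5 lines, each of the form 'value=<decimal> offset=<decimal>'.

Read 1: bits[0:9] width=9 -> value=156 (bin 010011100); offset now 9 = byte 1 bit 1; 31 bits remain
Read 2: bits[9:15] width=6 -> value=28 (bin 011100); offset now 15 = byte 1 bit 7; 25 bits remain
Read 3: bits[15:22] width=7 -> value=82 (bin 1010010); offset now 22 = byte 2 bit 6; 18 bits remain
Read 4: bits[22:23] width=1 -> value=1 (bin 1); offset now 23 = byte 2 bit 7; 17 bits remain
Read 5: bits[23:34] width=11 -> value=303 (bin 00100101111); offset now 34 = byte 4 bit 2; 6 bits remain

Answer: value=156 offset=9
value=28 offset=15
value=82 offset=22
value=1 offset=23
value=303 offset=34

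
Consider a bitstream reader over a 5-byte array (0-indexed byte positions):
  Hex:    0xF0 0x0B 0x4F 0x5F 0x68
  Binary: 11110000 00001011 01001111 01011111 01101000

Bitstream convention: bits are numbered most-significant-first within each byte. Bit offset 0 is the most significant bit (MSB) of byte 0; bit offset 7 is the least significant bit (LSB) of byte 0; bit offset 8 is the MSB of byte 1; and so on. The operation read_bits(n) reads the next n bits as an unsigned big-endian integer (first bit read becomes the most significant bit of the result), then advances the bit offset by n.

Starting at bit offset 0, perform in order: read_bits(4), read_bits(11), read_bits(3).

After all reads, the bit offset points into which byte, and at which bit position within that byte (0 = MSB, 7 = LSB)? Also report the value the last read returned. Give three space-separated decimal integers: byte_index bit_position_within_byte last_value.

Read 1: bits[0:4] width=4 -> value=15 (bin 1111); offset now 4 = byte 0 bit 4; 36 bits remain
Read 2: bits[4:15] width=11 -> value=5 (bin 00000000101); offset now 15 = byte 1 bit 7; 25 bits remain
Read 3: bits[15:18] width=3 -> value=5 (bin 101); offset now 18 = byte 2 bit 2; 22 bits remain

Answer: 2 2 5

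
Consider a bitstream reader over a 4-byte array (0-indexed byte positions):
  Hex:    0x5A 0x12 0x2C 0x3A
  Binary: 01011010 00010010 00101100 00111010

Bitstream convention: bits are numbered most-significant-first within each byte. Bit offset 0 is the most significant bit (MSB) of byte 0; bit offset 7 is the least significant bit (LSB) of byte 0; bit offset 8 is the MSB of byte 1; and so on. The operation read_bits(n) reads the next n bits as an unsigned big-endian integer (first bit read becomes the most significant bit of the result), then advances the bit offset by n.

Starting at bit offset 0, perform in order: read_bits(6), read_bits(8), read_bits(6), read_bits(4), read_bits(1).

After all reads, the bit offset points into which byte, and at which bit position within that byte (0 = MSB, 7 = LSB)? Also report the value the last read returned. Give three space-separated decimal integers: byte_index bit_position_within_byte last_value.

Answer: 3 1 0

Derivation:
Read 1: bits[0:6] width=6 -> value=22 (bin 010110); offset now 6 = byte 0 bit 6; 26 bits remain
Read 2: bits[6:14] width=8 -> value=132 (bin 10000100); offset now 14 = byte 1 bit 6; 18 bits remain
Read 3: bits[14:20] width=6 -> value=34 (bin 100010); offset now 20 = byte 2 bit 4; 12 bits remain
Read 4: bits[20:24] width=4 -> value=12 (bin 1100); offset now 24 = byte 3 bit 0; 8 bits remain
Read 5: bits[24:25] width=1 -> value=0 (bin 0); offset now 25 = byte 3 bit 1; 7 bits remain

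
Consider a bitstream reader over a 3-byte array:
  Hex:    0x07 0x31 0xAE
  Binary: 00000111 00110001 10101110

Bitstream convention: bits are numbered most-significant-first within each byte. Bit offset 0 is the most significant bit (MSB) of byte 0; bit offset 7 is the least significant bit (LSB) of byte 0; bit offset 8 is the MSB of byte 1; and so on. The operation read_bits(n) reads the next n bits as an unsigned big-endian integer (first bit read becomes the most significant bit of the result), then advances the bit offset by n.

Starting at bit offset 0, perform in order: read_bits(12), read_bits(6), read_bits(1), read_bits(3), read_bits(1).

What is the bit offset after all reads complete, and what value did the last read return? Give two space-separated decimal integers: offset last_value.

Answer: 23 1

Derivation:
Read 1: bits[0:12] width=12 -> value=115 (bin 000001110011); offset now 12 = byte 1 bit 4; 12 bits remain
Read 2: bits[12:18] width=6 -> value=6 (bin 000110); offset now 18 = byte 2 bit 2; 6 bits remain
Read 3: bits[18:19] width=1 -> value=1 (bin 1); offset now 19 = byte 2 bit 3; 5 bits remain
Read 4: bits[19:22] width=3 -> value=3 (bin 011); offset now 22 = byte 2 bit 6; 2 bits remain
Read 5: bits[22:23] width=1 -> value=1 (bin 1); offset now 23 = byte 2 bit 7; 1 bits remain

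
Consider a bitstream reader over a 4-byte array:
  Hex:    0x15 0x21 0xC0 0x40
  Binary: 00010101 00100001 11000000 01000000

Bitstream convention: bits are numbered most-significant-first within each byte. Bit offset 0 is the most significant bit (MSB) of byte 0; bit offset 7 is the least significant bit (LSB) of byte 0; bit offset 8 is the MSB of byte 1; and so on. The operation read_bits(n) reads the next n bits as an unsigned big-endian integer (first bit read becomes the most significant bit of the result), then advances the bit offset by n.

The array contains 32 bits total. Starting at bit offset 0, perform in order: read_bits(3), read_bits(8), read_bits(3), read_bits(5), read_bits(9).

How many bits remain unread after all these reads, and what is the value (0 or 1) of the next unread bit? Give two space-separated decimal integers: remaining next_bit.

Read 1: bits[0:3] width=3 -> value=0 (bin 000); offset now 3 = byte 0 bit 3; 29 bits remain
Read 2: bits[3:11] width=8 -> value=169 (bin 10101001); offset now 11 = byte 1 bit 3; 21 bits remain
Read 3: bits[11:14] width=3 -> value=0 (bin 000); offset now 14 = byte 1 bit 6; 18 bits remain
Read 4: bits[14:19] width=5 -> value=14 (bin 01110); offset now 19 = byte 2 bit 3; 13 bits remain
Read 5: bits[19:28] width=9 -> value=4 (bin 000000100); offset now 28 = byte 3 bit 4; 4 bits remain

Answer: 4 0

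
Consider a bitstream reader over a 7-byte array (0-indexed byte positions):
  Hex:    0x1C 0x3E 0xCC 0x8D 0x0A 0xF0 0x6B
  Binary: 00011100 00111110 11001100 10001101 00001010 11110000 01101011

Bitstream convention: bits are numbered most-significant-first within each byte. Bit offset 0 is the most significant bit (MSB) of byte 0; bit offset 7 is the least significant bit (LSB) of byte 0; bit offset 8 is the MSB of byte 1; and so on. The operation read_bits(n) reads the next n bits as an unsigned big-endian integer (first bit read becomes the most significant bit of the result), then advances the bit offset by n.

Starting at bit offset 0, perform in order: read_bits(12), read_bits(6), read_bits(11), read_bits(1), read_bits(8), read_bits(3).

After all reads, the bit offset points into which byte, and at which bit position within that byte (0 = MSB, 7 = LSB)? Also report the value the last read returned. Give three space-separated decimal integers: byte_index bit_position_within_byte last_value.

Answer: 5 1 5

Derivation:
Read 1: bits[0:12] width=12 -> value=451 (bin 000111000011); offset now 12 = byte 1 bit 4; 44 bits remain
Read 2: bits[12:18] width=6 -> value=59 (bin 111011); offset now 18 = byte 2 bit 2; 38 bits remain
Read 3: bits[18:29] width=11 -> value=401 (bin 00110010001); offset now 29 = byte 3 bit 5; 27 bits remain
Read 4: bits[29:30] width=1 -> value=1 (bin 1); offset now 30 = byte 3 bit 6; 26 bits remain
Read 5: bits[30:38] width=8 -> value=66 (bin 01000010); offset now 38 = byte 4 bit 6; 18 bits remain
Read 6: bits[38:41] width=3 -> value=5 (bin 101); offset now 41 = byte 5 bit 1; 15 bits remain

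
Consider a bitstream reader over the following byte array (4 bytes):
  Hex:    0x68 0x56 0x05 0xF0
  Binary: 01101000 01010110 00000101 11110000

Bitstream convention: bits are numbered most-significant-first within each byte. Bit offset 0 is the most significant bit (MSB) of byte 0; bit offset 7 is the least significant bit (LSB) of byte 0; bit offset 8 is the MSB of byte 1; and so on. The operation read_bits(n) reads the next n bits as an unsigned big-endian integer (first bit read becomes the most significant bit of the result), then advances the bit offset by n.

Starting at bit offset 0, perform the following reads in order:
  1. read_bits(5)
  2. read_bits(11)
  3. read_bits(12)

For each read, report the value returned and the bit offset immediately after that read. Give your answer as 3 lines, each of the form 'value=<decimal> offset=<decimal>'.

Read 1: bits[0:5] width=5 -> value=13 (bin 01101); offset now 5 = byte 0 bit 5; 27 bits remain
Read 2: bits[5:16] width=11 -> value=86 (bin 00001010110); offset now 16 = byte 2 bit 0; 16 bits remain
Read 3: bits[16:28] width=12 -> value=95 (bin 000001011111); offset now 28 = byte 3 bit 4; 4 bits remain

Answer: value=13 offset=5
value=86 offset=16
value=95 offset=28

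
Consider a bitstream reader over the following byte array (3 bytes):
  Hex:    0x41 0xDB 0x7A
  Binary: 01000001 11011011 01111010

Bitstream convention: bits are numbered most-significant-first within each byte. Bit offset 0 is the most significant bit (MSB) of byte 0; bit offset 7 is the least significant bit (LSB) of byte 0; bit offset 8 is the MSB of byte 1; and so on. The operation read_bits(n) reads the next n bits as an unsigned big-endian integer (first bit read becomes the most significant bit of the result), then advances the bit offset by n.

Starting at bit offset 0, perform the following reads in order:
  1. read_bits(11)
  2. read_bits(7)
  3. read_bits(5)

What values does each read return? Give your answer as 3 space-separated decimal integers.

Read 1: bits[0:11] width=11 -> value=526 (bin 01000001110); offset now 11 = byte 1 bit 3; 13 bits remain
Read 2: bits[11:18] width=7 -> value=109 (bin 1101101); offset now 18 = byte 2 bit 2; 6 bits remain
Read 3: bits[18:23] width=5 -> value=29 (bin 11101); offset now 23 = byte 2 bit 7; 1 bits remain

Answer: 526 109 29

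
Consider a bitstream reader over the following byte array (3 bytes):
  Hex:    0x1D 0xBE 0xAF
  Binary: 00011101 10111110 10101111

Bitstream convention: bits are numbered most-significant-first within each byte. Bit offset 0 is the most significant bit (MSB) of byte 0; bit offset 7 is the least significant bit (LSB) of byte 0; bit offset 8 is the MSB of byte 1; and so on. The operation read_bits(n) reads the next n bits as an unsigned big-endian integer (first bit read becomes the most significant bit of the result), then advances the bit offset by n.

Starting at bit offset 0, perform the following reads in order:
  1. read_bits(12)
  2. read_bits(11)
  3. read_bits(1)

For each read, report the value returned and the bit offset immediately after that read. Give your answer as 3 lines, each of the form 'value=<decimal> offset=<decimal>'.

Answer: value=475 offset=12
value=1879 offset=23
value=1 offset=24

Derivation:
Read 1: bits[0:12] width=12 -> value=475 (bin 000111011011); offset now 12 = byte 1 bit 4; 12 bits remain
Read 2: bits[12:23] width=11 -> value=1879 (bin 11101010111); offset now 23 = byte 2 bit 7; 1 bits remain
Read 3: bits[23:24] width=1 -> value=1 (bin 1); offset now 24 = byte 3 bit 0; 0 bits remain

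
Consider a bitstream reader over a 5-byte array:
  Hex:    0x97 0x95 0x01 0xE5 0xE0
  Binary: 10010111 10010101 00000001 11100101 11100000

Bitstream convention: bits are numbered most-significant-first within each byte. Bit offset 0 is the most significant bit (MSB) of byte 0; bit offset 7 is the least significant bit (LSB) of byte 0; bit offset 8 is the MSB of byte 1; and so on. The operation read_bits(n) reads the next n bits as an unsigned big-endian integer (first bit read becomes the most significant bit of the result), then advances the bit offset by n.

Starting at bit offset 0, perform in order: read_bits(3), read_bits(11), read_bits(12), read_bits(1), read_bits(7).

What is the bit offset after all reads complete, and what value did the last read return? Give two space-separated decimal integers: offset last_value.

Answer: 34 23

Derivation:
Read 1: bits[0:3] width=3 -> value=4 (bin 100); offset now 3 = byte 0 bit 3; 37 bits remain
Read 2: bits[3:14] width=11 -> value=1509 (bin 10111100101); offset now 14 = byte 1 bit 6; 26 bits remain
Read 3: bits[14:26] width=12 -> value=1031 (bin 010000000111); offset now 26 = byte 3 bit 2; 14 bits remain
Read 4: bits[26:27] width=1 -> value=1 (bin 1); offset now 27 = byte 3 bit 3; 13 bits remain
Read 5: bits[27:34] width=7 -> value=23 (bin 0010111); offset now 34 = byte 4 bit 2; 6 bits remain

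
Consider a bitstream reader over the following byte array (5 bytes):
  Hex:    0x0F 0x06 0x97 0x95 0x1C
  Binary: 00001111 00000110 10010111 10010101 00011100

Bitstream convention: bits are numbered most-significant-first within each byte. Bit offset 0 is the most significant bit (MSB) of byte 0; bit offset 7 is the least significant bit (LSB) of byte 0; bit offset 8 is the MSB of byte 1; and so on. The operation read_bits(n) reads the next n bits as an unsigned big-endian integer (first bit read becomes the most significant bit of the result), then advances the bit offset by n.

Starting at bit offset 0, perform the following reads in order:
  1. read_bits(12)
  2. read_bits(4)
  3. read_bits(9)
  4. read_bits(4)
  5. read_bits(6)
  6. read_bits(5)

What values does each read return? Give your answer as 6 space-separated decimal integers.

Read 1: bits[0:12] width=12 -> value=240 (bin 000011110000); offset now 12 = byte 1 bit 4; 28 bits remain
Read 2: bits[12:16] width=4 -> value=6 (bin 0110); offset now 16 = byte 2 bit 0; 24 bits remain
Read 3: bits[16:25] width=9 -> value=303 (bin 100101111); offset now 25 = byte 3 bit 1; 15 bits remain
Read 4: bits[25:29] width=4 -> value=2 (bin 0010); offset now 29 = byte 3 bit 5; 11 bits remain
Read 5: bits[29:35] width=6 -> value=40 (bin 101000); offset now 35 = byte 4 bit 3; 5 bits remain
Read 6: bits[35:40] width=5 -> value=28 (bin 11100); offset now 40 = byte 5 bit 0; 0 bits remain

Answer: 240 6 303 2 40 28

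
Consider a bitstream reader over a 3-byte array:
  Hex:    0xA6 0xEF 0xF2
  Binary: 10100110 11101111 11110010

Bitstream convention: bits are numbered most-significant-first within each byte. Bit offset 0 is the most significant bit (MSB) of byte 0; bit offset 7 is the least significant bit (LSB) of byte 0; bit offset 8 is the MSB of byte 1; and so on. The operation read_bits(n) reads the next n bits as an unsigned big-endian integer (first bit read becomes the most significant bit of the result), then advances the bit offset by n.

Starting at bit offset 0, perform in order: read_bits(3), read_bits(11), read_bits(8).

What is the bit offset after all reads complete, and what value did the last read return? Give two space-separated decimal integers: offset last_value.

Read 1: bits[0:3] width=3 -> value=5 (bin 101); offset now 3 = byte 0 bit 3; 21 bits remain
Read 2: bits[3:14] width=11 -> value=443 (bin 00110111011); offset now 14 = byte 1 bit 6; 10 bits remain
Read 3: bits[14:22] width=8 -> value=252 (bin 11111100); offset now 22 = byte 2 bit 6; 2 bits remain

Answer: 22 252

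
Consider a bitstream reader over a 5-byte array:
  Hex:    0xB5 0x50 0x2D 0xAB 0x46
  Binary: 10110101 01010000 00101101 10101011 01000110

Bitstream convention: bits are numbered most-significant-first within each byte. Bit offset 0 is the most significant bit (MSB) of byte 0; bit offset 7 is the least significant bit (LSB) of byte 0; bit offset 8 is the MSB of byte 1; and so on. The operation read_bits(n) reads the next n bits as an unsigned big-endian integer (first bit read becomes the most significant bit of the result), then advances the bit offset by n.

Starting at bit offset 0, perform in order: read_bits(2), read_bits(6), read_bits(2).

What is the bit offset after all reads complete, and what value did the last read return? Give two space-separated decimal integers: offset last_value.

Answer: 10 1

Derivation:
Read 1: bits[0:2] width=2 -> value=2 (bin 10); offset now 2 = byte 0 bit 2; 38 bits remain
Read 2: bits[2:8] width=6 -> value=53 (bin 110101); offset now 8 = byte 1 bit 0; 32 bits remain
Read 3: bits[8:10] width=2 -> value=1 (bin 01); offset now 10 = byte 1 bit 2; 30 bits remain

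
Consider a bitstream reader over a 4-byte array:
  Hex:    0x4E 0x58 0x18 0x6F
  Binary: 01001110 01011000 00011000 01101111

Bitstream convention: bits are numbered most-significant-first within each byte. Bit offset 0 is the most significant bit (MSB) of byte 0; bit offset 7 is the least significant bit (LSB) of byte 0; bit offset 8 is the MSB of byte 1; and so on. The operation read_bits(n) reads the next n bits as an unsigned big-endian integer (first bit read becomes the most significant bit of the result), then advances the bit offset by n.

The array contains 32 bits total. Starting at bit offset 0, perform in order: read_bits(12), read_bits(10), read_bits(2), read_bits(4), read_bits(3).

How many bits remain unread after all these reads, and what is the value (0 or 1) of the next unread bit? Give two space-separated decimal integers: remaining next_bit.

Answer: 1 1

Derivation:
Read 1: bits[0:12] width=12 -> value=1253 (bin 010011100101); offset now 12 = byte 1 bit 4; 20 bits remain
Read 2: bits[12:22] width=10 -> value=518 (bin 1000000110); offset now 22 = byte 2 bit 6; 10 bits remain
Read 3: bits[22:24] width=2 -> value=0 (bin 00); offset now 24 = byte 3 bit 0; 8 bits remain
Read 4: bits[24:28] width=4 -> value=6 (bin 0110); offset now 28 = byte 3 bit 4; 4 bits remain
Read 5: bits[28:31] width=3 -> value=7 (bin 111); offset now 31 = byte 3 bit 7; 1 bits remain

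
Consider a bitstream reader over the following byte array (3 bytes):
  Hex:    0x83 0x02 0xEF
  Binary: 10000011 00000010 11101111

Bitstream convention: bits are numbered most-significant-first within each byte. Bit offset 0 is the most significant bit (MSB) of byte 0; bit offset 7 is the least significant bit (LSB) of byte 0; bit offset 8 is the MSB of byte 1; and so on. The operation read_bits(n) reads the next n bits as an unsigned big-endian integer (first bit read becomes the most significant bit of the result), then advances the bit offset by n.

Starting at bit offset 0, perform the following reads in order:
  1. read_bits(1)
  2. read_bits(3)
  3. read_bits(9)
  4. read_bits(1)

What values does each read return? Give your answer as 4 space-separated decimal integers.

Answer: 1 0 96 0

Derivation:
Read 1: bits[0:1] width=1 -> value=1 (bin 1); offset now 1 = byte 0 bit 1; 23 bits remain
Read 2: bits[1:4] width=3 -> value=0 (bin 000); offset now 4 = byte 0 bit 4; 20 bits remain
Read 3: bits[4:13] width=9 -> value=96 (bin 001100000); offset now 13 = byte 1 bit 5; 11 bits remain
Read 4: bits[13:14] width=1 -> value=0 (bin 0); offset now 14 = byte 1 bit 6; 10 bits remain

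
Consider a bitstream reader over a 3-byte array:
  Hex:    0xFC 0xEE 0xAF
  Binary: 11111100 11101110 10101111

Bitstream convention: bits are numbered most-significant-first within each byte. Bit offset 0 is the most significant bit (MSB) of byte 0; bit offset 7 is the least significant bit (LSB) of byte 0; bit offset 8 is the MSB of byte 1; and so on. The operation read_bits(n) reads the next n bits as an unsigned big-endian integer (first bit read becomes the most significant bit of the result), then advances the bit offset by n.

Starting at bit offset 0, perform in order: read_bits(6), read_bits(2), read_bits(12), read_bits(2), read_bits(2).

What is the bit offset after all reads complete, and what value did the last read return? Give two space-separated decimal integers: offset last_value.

Read 1: bits[0:6] width=6 -> value=63 (bin 111111); offset now 6 = byte 0 bit 6; 18 bits remain
Read 2: bits[6:8] width=2 -> value=0 (bin 00); offset now 8 = byte 1 bit 0; 16 bits remain
Read 3: bits[8:20] width=12 -> value=3818 (bin 111011101010); offset now 20 = byte 2 bit 4; 4 bits remain
Read 4: bits[20:22] width=2 -> value=3 (bin 11); offset now 22 = byte 2 bit 6; 2 bits remain
Read 5: bits[22:24] width=2 -> value=3 (bin 11); offset now 24 = byte 3 bit 0; 0 bits remain

Answer: 24 3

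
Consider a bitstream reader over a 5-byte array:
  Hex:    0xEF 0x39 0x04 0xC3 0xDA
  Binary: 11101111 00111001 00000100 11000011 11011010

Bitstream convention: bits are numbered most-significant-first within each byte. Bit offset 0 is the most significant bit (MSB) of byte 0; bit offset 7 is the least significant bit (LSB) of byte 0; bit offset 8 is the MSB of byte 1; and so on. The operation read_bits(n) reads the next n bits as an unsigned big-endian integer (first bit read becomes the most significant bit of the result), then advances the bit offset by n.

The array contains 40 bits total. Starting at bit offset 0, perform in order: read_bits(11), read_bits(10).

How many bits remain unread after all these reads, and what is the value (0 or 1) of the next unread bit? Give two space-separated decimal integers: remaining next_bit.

Read 1: bits[0:11] width=11 -> value=1913 (bin 11101111001); offset now 11 = byte 1 bit 3; 29 bits remain
Read 2: bits[11:21] width=10 -> value=800 (bin 1100100000); offset now 21 = byte 2 bit 5; 19 bits remain

Answer: 19 1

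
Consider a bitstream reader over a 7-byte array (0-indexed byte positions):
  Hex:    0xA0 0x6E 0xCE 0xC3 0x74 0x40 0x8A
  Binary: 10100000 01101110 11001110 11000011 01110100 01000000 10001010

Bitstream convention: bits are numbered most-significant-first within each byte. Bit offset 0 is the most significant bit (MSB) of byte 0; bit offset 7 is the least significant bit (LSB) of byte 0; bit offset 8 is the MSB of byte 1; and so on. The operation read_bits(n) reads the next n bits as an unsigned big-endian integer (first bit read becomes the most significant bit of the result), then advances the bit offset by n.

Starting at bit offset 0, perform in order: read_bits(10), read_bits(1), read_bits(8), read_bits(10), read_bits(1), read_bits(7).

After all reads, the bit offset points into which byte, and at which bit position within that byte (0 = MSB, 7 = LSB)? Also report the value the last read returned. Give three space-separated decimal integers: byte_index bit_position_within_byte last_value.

Answer: 4 5 110

Derivation:
Read 1: bits[0:10] width=10 -> value=641 (bin 1010000001); offset now 10 = byte 1 bit 2; 46 bits remain
Read 2: bits[10:11] width=1 -> value=1 (bin 1); offset now 11 = byte 1 bit 3; 45 bits remain
Read 3: bits[11:19] width=8 -> value=118 (bin 01110110); offset now 19 = byte 2 bit 3; 37 bits remain
Read 4: bits[19:29] width=10 -> value=472 (bin 0111011000); offset now 29 = byte 3 bit 5; 27 bits remain
Read 5: bits[29:30] width=1 -> value=0 (bin 0); offset now 30 = byte 3 bit 6; 26 bits remain
Read 6: bits[30:37] width=7 -> value=110 (bin 1101110); offset now 37 = byte 4 bit 5; 19 bits remain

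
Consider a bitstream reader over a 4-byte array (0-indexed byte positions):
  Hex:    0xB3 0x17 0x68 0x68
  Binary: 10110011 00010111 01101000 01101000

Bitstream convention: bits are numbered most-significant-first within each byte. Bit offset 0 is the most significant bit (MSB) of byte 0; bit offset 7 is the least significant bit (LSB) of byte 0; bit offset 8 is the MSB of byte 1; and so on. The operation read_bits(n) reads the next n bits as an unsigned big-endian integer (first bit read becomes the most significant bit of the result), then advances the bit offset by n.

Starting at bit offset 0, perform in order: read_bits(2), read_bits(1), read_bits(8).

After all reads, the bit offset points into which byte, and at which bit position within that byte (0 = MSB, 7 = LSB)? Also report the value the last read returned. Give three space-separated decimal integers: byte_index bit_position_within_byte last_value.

Read 1: bits[0:2] width=2 -> value=2 (bin 10); offset now 2 = byte 0 bit 2; 30 bits remain
Read 2: bits[2:3] width=1 -> value=1 (bin 1); offset now 3 = byte 0 bit 3; 29 bits remain
Read 3: bits[3:11] width=8 -> value=152 (bin 10011000); offset now 11 = byte 1 bit 3; 21 bits remain

Answer: 1 3 152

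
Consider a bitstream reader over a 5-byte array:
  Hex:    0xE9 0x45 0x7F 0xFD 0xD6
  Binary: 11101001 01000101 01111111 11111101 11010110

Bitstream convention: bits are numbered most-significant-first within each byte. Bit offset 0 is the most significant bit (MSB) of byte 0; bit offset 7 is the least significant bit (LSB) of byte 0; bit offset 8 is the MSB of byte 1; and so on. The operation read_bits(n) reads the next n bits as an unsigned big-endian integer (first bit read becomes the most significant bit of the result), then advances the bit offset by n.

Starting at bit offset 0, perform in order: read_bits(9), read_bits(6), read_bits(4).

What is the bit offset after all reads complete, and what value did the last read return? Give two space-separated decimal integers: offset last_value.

Answer: 19 11

Derivation:
Read 1: bits[0:9] width=9 -> value=466 (bin 111010010); offset now 9 = byte 1 bit 1; 31 bits remain
Read 2: bits[9:15] width=6 -> value=34 (bin 100010); offset now 15 = byte 1 bit 7; 25 bits remain
Read 3: bits[15:19] width=4 -> value=11 (bin 1011); offset now 19 = byte 2 bit 3; 21 bits remain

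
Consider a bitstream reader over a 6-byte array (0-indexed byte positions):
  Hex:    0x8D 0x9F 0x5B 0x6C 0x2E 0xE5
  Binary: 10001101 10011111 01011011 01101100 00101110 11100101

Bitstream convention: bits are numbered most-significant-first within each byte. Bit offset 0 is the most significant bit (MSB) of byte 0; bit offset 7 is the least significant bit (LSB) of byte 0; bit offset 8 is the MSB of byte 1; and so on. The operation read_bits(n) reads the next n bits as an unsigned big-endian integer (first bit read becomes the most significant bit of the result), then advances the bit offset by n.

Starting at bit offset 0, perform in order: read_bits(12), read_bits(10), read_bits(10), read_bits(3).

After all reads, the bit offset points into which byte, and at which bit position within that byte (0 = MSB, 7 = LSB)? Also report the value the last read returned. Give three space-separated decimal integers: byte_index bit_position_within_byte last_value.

Read 1: bits[0:12] width=12 -> value=2265 (bin 100011011001); offset now 12 = byte 1 bit 4; 36 bits remain
Read 2: bits[12:22] width=10 -> value=982 (bin 1111010110); offset now 22 = byte 2 bit 6; 26 bits remain
Read 3: bits[22:32] width=10 -> value=876 (bin 1101101100); offset now 32 = byte 4 bit 0; 16 bits remain
Read 4: bits[32:35] width=3 -> value=1 (bin 001); offset now 35 = byte 4 bit 3; 13 bits remain

Answer: 4 3 1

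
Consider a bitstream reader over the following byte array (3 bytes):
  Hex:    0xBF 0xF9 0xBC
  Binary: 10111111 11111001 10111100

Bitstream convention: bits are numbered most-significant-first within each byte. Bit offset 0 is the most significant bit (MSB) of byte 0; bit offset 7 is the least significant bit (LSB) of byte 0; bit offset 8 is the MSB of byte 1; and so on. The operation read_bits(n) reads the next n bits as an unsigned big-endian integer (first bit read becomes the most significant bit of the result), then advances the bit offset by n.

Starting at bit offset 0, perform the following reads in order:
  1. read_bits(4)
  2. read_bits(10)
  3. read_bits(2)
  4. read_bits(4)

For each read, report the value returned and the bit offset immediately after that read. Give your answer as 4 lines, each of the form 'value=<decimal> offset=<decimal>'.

Answer: value=11 offset=4
value=1022 offset=14
value=1 offset=16
value=11 offset=20

Derivation:
Read 1: bits[0:4] width=4 -> value=11 (bin 1011); offset now 4 = byte 0 bit 4; 20 bits remain
Read 2: bits[4:14] width=10 -> value=1022 (bin 1111111110); offset now 14 = byte 1 bit 6; 10 bits remain
Read 3: bits[14:16] width=2 -> value=1 (bin 01); offset now 16 = byte 2 bit 0; 8 bits remain
Read 4: bits[16:20] width=4 -> value=11 (bin 1011); offset now 20 = byte 2 bit 4; 4 bits remain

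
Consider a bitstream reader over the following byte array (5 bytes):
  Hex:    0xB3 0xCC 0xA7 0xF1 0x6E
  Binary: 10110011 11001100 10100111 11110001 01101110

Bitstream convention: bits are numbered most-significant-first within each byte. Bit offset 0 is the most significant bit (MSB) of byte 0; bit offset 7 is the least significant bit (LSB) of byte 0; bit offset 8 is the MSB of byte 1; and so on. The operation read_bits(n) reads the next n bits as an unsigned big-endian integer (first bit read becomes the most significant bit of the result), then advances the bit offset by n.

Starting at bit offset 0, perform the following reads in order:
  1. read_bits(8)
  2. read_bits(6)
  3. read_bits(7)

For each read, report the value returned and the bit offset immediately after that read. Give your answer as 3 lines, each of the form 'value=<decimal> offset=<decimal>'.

Read 1: bits[0:8] width=8 -> value=179 (bin 10110011); offset now 8 = byte 1 bit 0; 32 bits remain
Read 2: bits[8:14] width=6 -> value=51 (bin 110011); offset now 14 = byte 1 bit 6; 26 bits remain
Read 3: bits[14:21] width=7 -> value=20 (bin 0010100); offset now 21 = byte 2 bit 5; 19 bits remain

Answer: value=179 offset=8
value=51 offset=14
value=20 offset=21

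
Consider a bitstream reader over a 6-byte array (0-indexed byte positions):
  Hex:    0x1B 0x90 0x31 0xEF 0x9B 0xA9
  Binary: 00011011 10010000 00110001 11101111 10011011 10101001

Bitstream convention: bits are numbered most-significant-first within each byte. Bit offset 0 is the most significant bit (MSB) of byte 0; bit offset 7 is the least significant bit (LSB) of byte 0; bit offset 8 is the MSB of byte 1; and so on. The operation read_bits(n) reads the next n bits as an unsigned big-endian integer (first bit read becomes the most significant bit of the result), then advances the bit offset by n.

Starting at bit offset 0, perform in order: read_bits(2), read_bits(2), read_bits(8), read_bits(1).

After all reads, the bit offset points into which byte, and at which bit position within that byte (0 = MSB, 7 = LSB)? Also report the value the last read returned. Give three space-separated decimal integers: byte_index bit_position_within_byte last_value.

Answer: 1 5 0

Derivation:
Read 1: bits[0:2] width=2 -> value=0 (bin 00); offset now 2 = byte 0 bit 2; 46 bits remain
Read 2: bits[2:4] width=2 -> value=1 (bin 01); offset now 4 = byte 0 bit 4; 44 bits remain
Read 3: bits[4:12] width=8 -> value=185 (bin 10111001); offset now 12 = byte 1 bit 4; 36 bits remain
Read 4: bits[12:13] width=1 -> value=0 (bin 0); offset now 13 = byte 1 bit 5; 35 bits remain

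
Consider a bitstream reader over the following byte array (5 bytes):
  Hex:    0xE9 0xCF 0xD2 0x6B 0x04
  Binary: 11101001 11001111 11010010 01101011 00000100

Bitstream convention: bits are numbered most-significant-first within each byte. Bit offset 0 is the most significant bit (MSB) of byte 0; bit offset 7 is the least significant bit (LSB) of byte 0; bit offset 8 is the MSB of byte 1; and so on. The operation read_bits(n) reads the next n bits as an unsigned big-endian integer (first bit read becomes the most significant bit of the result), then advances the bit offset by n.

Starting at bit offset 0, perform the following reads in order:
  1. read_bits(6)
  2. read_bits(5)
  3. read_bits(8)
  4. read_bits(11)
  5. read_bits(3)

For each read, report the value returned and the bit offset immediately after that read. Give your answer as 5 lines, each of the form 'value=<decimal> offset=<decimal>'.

Read 1: bits[0:6] width=6 -> value=58 (bin 111010); offset now 6 = byte 0 bit 6; 34 bits remain
Read 2: bits[6:11] width=5 -> value=14 (bin 01110); offset now 11 = byte 1 bit 3; 29 bits remain
Read 3: bits[11:19] width=8 -> value=126 (bin 01111110); offset now 19 = byte 2 bit 3; 21 bits remain
Read 4: bits[19:30] width=11 -> value=1178 (bin 10010011010); offset now 30 = byte 3 bit 6; 10 bits remain
Read 5: bits[30:33] width=3 -> value=6 (bin 110); offset now 33 = byte 4 bit 1; 7 bits remain

Answer: value=58 offset=6
value=14 offset=11
value=126 offset=19
value=1178 offset=30
value=6 offset=33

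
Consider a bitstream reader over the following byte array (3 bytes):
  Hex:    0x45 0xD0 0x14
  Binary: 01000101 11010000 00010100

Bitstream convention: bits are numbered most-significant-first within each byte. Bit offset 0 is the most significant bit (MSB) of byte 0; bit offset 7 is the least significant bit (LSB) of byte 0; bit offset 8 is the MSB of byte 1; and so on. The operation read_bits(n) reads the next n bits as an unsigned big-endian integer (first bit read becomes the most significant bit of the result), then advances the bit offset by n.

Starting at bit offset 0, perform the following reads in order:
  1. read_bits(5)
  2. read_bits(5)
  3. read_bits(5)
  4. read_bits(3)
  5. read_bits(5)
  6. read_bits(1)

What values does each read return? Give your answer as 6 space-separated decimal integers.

Read 1: bits[0:5] width=5 -> value=8 (bin 01000); offset now 5 = byte 0 bit 5; 19 bits remain
Read 2: bits[5:10] width=5 -> value=23 (bin 10111); offset now 10 = byte 1 bit 2; 14 bits remain
Read 3: bits[10:15] width=5 -> value=8 (bin 01000); offset now 15 = byte 1 bit 7; 9 bits remain
Read 4: bits[15:18] width=3 -> value=0 (bin 000); offset now 18 = byte 2 bit 2; 6 bits remain
Read 5: bits[18:23] width=5 -> value=10 (bin 01010); offset now 23 = byte 2 bit 7; 1 bits remain
Read 6: bits[23:24] width=1 -> value=0 (bin 0); offset now 24 = byte 3 bit 0; 0 bits remain

Answer: 8 23 8 0 10 0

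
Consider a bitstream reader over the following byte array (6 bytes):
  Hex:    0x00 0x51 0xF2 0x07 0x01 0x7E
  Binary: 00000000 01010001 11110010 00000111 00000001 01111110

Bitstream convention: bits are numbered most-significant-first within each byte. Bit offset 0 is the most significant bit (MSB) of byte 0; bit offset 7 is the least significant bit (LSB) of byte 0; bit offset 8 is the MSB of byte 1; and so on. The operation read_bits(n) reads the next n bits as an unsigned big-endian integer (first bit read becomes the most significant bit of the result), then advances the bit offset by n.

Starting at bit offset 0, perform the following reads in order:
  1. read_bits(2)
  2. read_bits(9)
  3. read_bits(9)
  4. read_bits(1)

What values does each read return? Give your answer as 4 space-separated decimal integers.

Answer: 0 2 287 0

Derivation:
Read 1: bits[0:2] width=2 -> value=0 (bin 00); offset now 2 = byte 0 bit 2; 46 bits remain
Read 2: bits[2:11] width=9 -> value=2 (bin 000000010); offset now 11 = byte 1 bit 3; 37 bits remain
Read 3: bits[11:20] width=9 -> value=287 (bin 100011111); offset now 20 = byte 2 bit 4; 28 bits remain
Read 4: bits[20:21] width=1 -> value=0 (bin 0); offset now 21 = byte 2 bit 5; 27 bits remain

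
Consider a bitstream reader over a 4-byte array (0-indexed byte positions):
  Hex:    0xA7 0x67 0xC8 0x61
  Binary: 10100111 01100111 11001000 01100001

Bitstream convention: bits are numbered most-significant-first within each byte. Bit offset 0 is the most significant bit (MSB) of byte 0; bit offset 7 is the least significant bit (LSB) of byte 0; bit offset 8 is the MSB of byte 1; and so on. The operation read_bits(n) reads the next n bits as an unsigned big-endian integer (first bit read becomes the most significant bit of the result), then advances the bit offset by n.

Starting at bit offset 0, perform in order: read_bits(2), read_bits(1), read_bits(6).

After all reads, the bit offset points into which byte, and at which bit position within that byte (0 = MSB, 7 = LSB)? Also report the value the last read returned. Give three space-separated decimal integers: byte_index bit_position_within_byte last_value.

Answer: 1 1 14

Derivation:
Read 1: bits[0:2] width=2 -> value=2 (bin 10); offset now 2 = byte 0 bit 2; 30 bits remain
Read 2: bits[2:3] width=1 -> value=1 (bin 1); offset now 3 = byte 0 bit 3; 29 bits remain
Read 3: bits[3:9] width=6 -> value=14 (bin 001110); offset now 9 = byte 1 bit 1; 23 bits remain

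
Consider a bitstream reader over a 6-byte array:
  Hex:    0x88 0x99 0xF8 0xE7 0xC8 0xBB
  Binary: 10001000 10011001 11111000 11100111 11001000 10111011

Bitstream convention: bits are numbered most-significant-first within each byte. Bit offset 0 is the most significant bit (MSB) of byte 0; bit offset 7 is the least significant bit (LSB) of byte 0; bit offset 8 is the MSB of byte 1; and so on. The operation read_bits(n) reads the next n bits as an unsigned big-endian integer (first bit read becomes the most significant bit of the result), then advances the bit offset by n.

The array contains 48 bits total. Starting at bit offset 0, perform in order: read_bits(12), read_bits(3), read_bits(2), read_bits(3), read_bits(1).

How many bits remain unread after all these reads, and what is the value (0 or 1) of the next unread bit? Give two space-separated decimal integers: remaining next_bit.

Read 1: bits[0:12] width=12 -> value=2185 (bin 100010001001); offset now 12 = byte 1 bit 4; 36 bits remain
Read 2: bits[12:15] width=3 -> value=4 (bin 100); offset now 15 = byte 1 bit 7; 33 bits remain
Read 3: bits[15:17] width=2 -> value=3 (bin 11); offset now 17 = byte 2 bit 1; 31 bits remain
Read 4: bits[17:20] width=3 -> value=7 (bin 111); offset now 20 = byte 2 bit 4; 28 bits remain
Read 5: bits[20:21] width=1 -> value=1 (bin 1); offset now 21 = byte 2 bit 5; 27 bits remain

Answer: 27 0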